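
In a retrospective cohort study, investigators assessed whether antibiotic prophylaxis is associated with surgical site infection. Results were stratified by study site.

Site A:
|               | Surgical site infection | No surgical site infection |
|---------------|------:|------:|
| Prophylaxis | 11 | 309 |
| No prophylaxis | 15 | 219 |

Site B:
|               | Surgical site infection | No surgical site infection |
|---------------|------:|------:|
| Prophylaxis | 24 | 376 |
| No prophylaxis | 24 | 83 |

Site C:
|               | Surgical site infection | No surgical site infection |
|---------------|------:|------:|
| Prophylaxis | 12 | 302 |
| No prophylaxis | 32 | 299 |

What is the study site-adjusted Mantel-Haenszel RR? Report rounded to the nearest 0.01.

0.37

RR_MH = Σ(aᵢ·n₀ᵢ/nᵢ) / Σ(cᵢ·n₁ᵢ/nᵢ), with n₁ᵢ = aᵢ+bᵢ (exposed), n₀ᵢ = cᵢ+dᵢ (unexposed), nᵢ = n₁ᵢ+n₀ᵢ.
Stratum 1 (Site A): n₁ = 320, n₀ = 234, n = 554; a·n₀/n = 11·234/554 = 4.6462; c·n₁/n = 15·320/554 = 8.6643
Stratum 2 (Site B): n₁ = 400, n₀ = 107, n = 507; a·n₀/n = 24·107/507 = 5.0651; c·n₁/n = 24·400/507 = 18.9349
Stratum 3 (Site C): n₁ = 314, n₀ = 331, n = 645; a·n₀/n = 12·331/645 = 6.1581; c·n₁/n = 32·314/645 = 15.5783
RR_MH = (4.6462 + 5.0651 + 6.1581) / (8.6643 + 18.9349 + 15.5783) = 15.8694 / 43.1775 = 0.36754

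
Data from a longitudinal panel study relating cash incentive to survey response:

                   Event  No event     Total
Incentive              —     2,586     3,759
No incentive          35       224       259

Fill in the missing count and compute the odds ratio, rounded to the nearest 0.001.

2.903

The missing cell is in the exposed row: 3759 − 2586 = 1173.
So a = 1173, b = 2586, c = 35, d = 224.
OR = (a·d)/(b·c) = (1173 × 224) / (2586 × 35) = 262752 / 90510 = 2.90302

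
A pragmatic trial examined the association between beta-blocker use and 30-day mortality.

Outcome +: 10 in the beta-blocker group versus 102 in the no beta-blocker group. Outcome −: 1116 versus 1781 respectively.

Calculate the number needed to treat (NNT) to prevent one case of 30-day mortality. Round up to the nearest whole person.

Risk in treated group = 10/1126 = 0.00888; risk in control = 102/1883 = 0.05417.
Absolute risk reduction = 0.05417 − 0.00888 = 0.04529
NNT = 1 / ARR = 1 / 0.04529 = 22.081 → round up → 23

23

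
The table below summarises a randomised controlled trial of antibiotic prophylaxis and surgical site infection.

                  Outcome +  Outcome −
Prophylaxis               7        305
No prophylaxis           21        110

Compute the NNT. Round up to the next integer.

8

Risk in treated group = 7/312 = 0.02244; risk in control = 21/131 = 0.16031.
Absolute risk reduction = 0.16031 − 0.02244 = 0.13787
NNT = 1 / ARR = 1 / 0.13787 = 7.253 → round up → 8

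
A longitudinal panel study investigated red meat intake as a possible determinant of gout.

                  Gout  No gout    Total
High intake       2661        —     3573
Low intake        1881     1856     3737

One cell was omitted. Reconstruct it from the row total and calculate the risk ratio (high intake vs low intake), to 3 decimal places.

1.480

The missing cell is in the exposed row: 3573 − 2661 = 912.
So a = 2661, b = 912, c = 1881, d = 1856.
RR = [a/(a+b)] / [c/(c+d)] = (2661/3573) / (1881/3737) = 0.74475/0.50334 = 1.47961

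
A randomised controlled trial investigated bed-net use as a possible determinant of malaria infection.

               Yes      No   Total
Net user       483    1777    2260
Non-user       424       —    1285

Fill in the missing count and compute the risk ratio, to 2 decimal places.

0.65

The missing cell is in the unexposed row: 1285 − 424 = 861.
So a = 483, b = 1777, c = 424, d = 861.
RR = [a/(a+b)] / [c/(c+d)] = (483/2260) / (424/1285) = 0.21372/0.32996 = 0.64770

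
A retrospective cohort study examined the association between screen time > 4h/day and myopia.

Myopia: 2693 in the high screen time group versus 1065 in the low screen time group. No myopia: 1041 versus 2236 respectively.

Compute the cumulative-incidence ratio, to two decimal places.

2.24

From the description: a = 2693, b = 1041, c = 1065, d = 2236.
Risk in exposed = 2693/3734 = 0.72121; risk in unexposed = 1065/3301 = 0.32263.
RR = 0.72121 / 0.32263 = 2.23541
The risk among the exposed is 2.24 times that among the unexposed.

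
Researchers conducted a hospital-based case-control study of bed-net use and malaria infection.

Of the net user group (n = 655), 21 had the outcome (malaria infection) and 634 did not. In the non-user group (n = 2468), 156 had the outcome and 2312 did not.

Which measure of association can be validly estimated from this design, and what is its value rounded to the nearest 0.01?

0.49

From the description: a = 21, b = 634, c = 156, d = 2312.
This is a hospital-based case-control study: participants were sampled on outcome status, so risks in the source population cannot be estimated directly — relative risk is not valid here. The odds ratio is the appropriate measure.
OR = (a·d)/(b·c) = (21 × 2312) / (634 × 156) = 48552 / 98904 = 0.49090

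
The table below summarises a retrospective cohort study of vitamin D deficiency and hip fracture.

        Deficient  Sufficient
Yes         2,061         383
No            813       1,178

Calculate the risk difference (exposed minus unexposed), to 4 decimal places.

Reading the table with exposure as columns: a = 2061 (Deficient, case), b = 813 (Deficient, non-case), c = 383 (Sufficient, case), d = 1178.
Risk in exposed = 2061/2874 = 0.717119; risk in unexposed = 383/1561 = 0.245356.
Risk difference = 0.717119 − 0.245356 = 0.471763

0.4718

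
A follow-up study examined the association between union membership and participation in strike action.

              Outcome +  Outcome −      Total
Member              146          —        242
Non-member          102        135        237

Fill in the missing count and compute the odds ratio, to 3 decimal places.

2.013

The missing cell is in the exposed row: 242 − 146 = 96.
So a = 146, b = 96, c = 102, d = 135.
OR = (a·d)/(b·c) = (146 × 135) / (96 × 102) = 19710 / 9792 = 2.01287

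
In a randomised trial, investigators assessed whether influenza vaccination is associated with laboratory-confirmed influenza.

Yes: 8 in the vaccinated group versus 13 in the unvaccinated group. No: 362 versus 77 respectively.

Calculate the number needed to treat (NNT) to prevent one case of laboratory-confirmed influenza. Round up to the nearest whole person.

9

Risk in treated group = 8/370 = 0.02162; risk in control = 13/90 = 0.14444.
Absolute risk reduction = 0.14444 − 0.02162 = 0.12282
NNT = 1 / ARR = 1 / 0.12282 = 8.142 → round up → 9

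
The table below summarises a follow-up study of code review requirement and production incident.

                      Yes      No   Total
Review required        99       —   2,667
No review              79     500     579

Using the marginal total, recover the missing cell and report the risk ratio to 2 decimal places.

0.27

The missing cell is in the exposed row: 2667 − 99 = 2568.
So a = 99, b = 2568, c = 79, d = 500.
RR = [a/(a+b)] / [c/(c+d)] = (99/2667) / (79/579) = 0.03712/0.13644 = 0.27206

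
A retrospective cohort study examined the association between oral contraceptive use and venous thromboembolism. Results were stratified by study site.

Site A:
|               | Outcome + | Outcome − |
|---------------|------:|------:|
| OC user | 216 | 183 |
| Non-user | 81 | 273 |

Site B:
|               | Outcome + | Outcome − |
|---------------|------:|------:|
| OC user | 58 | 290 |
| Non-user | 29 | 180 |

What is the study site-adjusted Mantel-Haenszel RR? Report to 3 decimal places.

2.020

RR_MH = Σ(aᵢ·n₀ᵢ/nᵢ) / Σ(cᵢ·n₁ᵢ/nᵢ), with n₁ᵢ = aᵢ+bᵢ (exposed), n₀ᵢ = cᵢ+dᵢ (unexposed), nᵢ = n₁ᵢ+n₀ᵢ.
Stratum 1 (Site A): n₁ = 399, n₀ = 354, n = 753; a·n₀/n = 216·354/753 = 101.5458; c·n₁/n = 81·399/753 = 42.9203
Stratum 2 (Site B): n₁ = 348, n₀ = 209, n = 557; a·n₀/n = 58·209/557 = 21.7630; c·n₁/n = 29·348/557 = 18.1185
RR_MH = (101.5458 + 21.7630) / (42.9203 + 18.1185) = 123.3088 / 61.0388 = 2.02017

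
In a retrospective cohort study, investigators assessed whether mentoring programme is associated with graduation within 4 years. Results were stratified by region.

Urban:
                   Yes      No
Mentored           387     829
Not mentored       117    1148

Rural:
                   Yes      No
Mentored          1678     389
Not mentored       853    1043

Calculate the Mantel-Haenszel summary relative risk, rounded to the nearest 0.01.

RR_MH = Σ(aᵢ·n₀ᵢ/nᵢ) / Σ(cᵢ·n₁ᵢ/nᵢ), with n₁ᵢ = aᵢ+bᵢ (exposed), n₀ᵢ = cᵢ+dᵢ (unexposed), nᵢ = n₁ᵢ+n₀ᵢ.
Stratum 1 (Urban): n₁ = 1216, n₀ = 1265, n = 2481; a·n₀/n = 387·1265/2481 = 197.3216; c·n₁/n = 117·1216/2481 = 57.3446
Stratum 2 (Rural): n₁ = 2067, n₀ = 1896, n = 3963; a·n₀/n = 1678·1896/3963 = 802.7979; c·n₁/n = 853·2067/3963 = 444.9031
RR_MH = (197.3216 + 802.7979) / (57.3446 + 444.9031) = 1000.1195 / 502.2477 = 1.99129

1.99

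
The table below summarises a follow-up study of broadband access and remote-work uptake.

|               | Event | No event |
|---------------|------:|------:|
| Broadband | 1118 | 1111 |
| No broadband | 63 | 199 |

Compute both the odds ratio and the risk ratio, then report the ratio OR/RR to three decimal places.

1.524

Cells: a = 1118, b = 1111, c = 63, d = 199.
OR = (1118·199)/(1111·63) = 222482/69993 = 3.17863
Risk in exposed = 1118/2229 = 0.50157; risk in unexposed = 63/262 = 0.24046; RR = 2.08590
OR/RR = 3.17863 / 2.08590 = 1.52387
The outcome is not rare, so the OR lies further from 1 than the RR.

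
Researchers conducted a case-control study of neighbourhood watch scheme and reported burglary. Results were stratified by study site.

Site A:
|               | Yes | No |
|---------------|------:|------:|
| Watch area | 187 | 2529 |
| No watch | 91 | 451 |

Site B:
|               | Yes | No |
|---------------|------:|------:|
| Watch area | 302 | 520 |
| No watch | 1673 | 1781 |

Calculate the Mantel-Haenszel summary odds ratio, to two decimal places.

OR_MH = Σ(aᵢdᵢ/nᵢ) / Σ(bᵢcᵢ/nᵢ), where nᵢ is the stratum total.
Stratum 1 (Site A): n = 3258; a·d/n = 187·451/3258 = 25.8861; b·c/n = 2529·91/3258 = 70.6381
Stratum 2 (Site B): n = 4276; a·d/n = 302·1781/4276 = 125.7862; b·c/n = 520·1673/4276 = 203.4518
OR_MH = (25.8861 + 125.7862) / (70.6381 + 203.4518) = 151.6724 / 274.0899 = 0.55337

0.55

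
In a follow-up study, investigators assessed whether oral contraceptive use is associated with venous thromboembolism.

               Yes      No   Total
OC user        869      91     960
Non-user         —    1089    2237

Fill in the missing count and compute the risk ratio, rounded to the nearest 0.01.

The missing cell is in the unexposed row: 2237 − 1089 = 1148.
So a = 869, b = 91, c = 1148, d = 1089.
RR = [a/(a+b)] / [c/(c+d)] = (869/960) / (1148/2237) = 0.90521/0.51319 = 1.76389

1.76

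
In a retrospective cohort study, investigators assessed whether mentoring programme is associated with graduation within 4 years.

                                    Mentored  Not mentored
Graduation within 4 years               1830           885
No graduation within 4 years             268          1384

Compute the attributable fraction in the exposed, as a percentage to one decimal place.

Reading the table with exposure as columns: a = 1830 (Mentored, case), b = 268 (Mentored, non-case), c = 885 (Not mentored, case), d = 1384.
Risk in exposed = 1830/2098 = 0.87226; risk in unexposed = 885/2269 = 0.39004.
RR = 0.87226/0.39004 = 2.23633
AR% = (RR − 1)/RR × 100 = (2.23633 − 1)/2.23633 × 100 = 55.2840%

55.3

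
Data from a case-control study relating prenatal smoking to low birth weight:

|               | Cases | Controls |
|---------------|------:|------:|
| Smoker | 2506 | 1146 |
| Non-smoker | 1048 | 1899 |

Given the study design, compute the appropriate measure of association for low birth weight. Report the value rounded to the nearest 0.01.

Cells: a = 2506, b = 1146, c = 1048, d = 1899.
This is a case-control study: participants were sampled on outcome status, so risks in the source population cannot be estimated directly — relative risk is not valid here. The odds ratio is the appropriate measure.
OR = (a·d)/(b·c) = (2506 × 1899) / (1146 × 1048) = 4758894 / 1201008 = 3.96242

3.96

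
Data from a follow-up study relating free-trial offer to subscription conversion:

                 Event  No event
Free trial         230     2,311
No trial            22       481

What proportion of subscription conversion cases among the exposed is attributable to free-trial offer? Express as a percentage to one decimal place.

51.7

Cells: a = 230, b = 2311, c = 22, d = 481.
Risk in exposed = 230/2541 = 0.09052; risk in unexposed = 22/503 = 0.04374.
RR = 0.09052/0.04374 = 2.06951
AR% = (RR − 1)/RR × 100 = (2.06951 − 1)/2.06951 × 100 = 51.6795%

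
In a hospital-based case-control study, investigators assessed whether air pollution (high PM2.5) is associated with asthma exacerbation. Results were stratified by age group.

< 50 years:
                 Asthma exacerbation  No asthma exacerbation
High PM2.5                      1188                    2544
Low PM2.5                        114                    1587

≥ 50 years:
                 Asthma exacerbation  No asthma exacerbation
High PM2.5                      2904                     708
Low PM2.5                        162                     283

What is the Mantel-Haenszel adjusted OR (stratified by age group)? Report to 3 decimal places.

OR_MH = Σ(aᵢdᵢ/nᵢ) / Σ(bᵢcᵢ/nᵢ), where nᵢ is the stratum total.
Stratum 1 (< 50 years): n = 5433; a·d/n = 1188·1587/5433 = 347.0193; b·c/n = 2544·114/5433 = 53.3805
Stratum 2 (≥ 50 years): n = 4057; a·d/n = 2904·283/4057 = 202.5714; b·c/n = 708·162/4057 = 28.2711
OR_MH = (347.0193 + 202.5714) / (53.3805 + 28.2711) = 549.5907 / 81.6516 = 6.73092

6.731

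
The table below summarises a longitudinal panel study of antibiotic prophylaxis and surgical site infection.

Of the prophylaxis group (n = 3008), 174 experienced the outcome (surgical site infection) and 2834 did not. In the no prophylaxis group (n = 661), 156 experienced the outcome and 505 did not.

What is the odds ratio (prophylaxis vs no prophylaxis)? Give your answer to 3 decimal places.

0.199

From the description: a = 174, b = 2834, c = 156, d = 505.
OR = (a·d)/(b·c) = (174 × 505) / (2834 × 156) = 87870 / 442104 = 0.19875
Exposure is associated with lower odds of surgical site infection (OR = 0.20 < 1).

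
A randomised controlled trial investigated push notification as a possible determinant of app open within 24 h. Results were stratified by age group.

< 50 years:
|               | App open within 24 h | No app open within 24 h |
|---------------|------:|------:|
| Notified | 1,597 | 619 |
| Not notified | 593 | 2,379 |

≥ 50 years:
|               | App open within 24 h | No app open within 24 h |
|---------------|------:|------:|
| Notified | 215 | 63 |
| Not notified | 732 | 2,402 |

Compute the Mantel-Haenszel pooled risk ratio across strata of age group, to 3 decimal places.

3.555

RR_MH = Σ(aᵢ·n₀ᵢ/nᵢ) / Σ(cᵢ·n₁ᵢ/nᵢ), with n₁ᵢ = aᵢ+bᵢ (exposed), n₀ᵢ = cᵢ+dᵢ (unexposed), nᵢ = n₁ᵢ+n₀ᵢ.
Stratum 1 (< 50 years): n₁ = 2216, n₀ = 2972, n = 5188; a·n₀/n = 1597·2972/5188 = 914.8581; c·n₁/n = 593·2216/5188 = 253.2938
Stratum 2 (≥ 50 years): n₁ = 278, n₀ = 3134, n = 3412; a·n₀/n = 215·3134/3412 = 197.4824; c·n₁/n = 732·278/3412 = 59.6413
RR_MH = (914.8581 + 197.4824) / (253.2938 + 59.6413) = 1112.3405 / 312.9350 = 3.55454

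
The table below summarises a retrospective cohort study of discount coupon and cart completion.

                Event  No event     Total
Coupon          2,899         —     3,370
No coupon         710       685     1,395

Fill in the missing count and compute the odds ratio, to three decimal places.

5.938

The missing cell is in the exposed row: 3370 − 2899 = 471.
So a = 2899, b = 471, c = 710, d = 685.
OR = (a·d)/(b·c) = (2899 × 685) / (471 × 710) = 1985815 / 334410 = 5.93826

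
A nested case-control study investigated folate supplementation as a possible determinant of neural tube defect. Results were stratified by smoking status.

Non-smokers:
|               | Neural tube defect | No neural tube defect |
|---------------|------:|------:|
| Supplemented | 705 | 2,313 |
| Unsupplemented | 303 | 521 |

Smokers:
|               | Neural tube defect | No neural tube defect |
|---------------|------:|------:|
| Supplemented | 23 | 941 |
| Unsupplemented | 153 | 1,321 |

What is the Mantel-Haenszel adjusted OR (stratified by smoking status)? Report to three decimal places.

0.448

OR_MH = Σ(aᵢdᵢ/nᵢ) / Σ(bᵢcᵢ/nᵢ), where nᵢ is the stratum total.
Stratum 1 (Non-smokers): n = 3842; a·d/n = 705·521/3842 = 95.6026; b·c/n = 2313·303/3842 = 182.4151
Stratum 2 (Smokers): n = 2438; a·d/n = 23·1321/2438 = 12.4623; b·c/n = 941·153/2438 = 59.0537
OR_MH = (95.6026 + 12.4623) / (182.4151 + 59.0537) = 108.0648 / 241.4689 = 0.44753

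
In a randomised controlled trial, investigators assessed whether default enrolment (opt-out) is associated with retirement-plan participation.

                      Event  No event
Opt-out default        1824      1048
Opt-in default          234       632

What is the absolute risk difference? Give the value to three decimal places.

Cells: a = 1824, b = 1048, c = 234, d = 632.
Risk in exposed = 1824/2872 = 0.635097; risk in unexposed = 234/866 = 0.270208.
Risk difference = 0.635097 − 0.270208 = 0.364890

0.365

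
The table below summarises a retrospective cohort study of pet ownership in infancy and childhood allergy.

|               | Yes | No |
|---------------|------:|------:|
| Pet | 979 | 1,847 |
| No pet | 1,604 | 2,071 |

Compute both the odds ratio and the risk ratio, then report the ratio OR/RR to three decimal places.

0.862

Cells: a = 979, b = 1847, c = 1604, d = 2071.
OR = (979·2071)/(1847·1604) = 2027509/2962588 = 0.68437
Risk in exposed = 979/2826 = 0.34643; risk in unexposed = 1604/3675 = 0.43646; RR = 0.79371
OR/RR = 0.68437 / 0.79371 = 0.86224
The outcome is not rare, so the OR lies further from 1 than the RR.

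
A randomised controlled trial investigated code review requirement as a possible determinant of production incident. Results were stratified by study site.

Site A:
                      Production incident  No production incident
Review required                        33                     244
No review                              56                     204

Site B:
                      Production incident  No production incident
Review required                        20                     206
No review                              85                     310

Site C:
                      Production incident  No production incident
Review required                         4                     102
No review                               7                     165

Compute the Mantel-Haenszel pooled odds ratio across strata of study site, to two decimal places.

OR_MH = Σ(aᵢdᵢ/nᵢ) / Σ(bᵢcᵢ/nᵢ), where nᵢ is the stratum total.
Stratum 1 (Site A): n = 537; a·d/n = 33·204/537 = 12.5363; b·c/n = 244·56/537 = 25.4451
Stratum 2 (Site B): n = 621; a·d/n = 20·310/621 = 9.9839; b·c/n = 206·85/621 = 28.1965
Stratum 3 (Site C): n = 278; a·d/n = 4·165/278 = 2.3741; b·c/n = 102·7/278 = 2.5683
OR_MH = (12.5363 + 9.9839 + 2.3741) / (25.4451 + 28.1965 + 2.5683) = 24.8943 / 56.2099 = 0.44288

0.44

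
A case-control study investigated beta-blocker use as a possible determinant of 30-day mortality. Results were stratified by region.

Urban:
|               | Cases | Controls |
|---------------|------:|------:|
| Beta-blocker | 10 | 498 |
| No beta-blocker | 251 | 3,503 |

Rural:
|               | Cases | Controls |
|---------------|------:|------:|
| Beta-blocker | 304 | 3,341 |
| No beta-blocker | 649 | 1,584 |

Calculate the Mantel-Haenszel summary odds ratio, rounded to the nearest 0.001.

OR_MH = Σ(aᵢdᵢ/nᵢ) / Σ(bᵢcᵢ/nᵢ), where nᵢ is the stratum total.
Stratum 1 (Urban): n = 4262; a·d/n = 10·3503/4262 = 8.2191; b·c/n = 498·251/4262 = 29.3285
Stratum 2 (Rural): n = 5878; a·d/n = 304·1584/5878 = 81.9217; b·c/n = 3341·649/5878 = 368.8855
OR_MH = (8.2191 + 81.9217) / (29.3285 + 368.8855) = 90.1409 / 398.2140 = 0.22636

0.226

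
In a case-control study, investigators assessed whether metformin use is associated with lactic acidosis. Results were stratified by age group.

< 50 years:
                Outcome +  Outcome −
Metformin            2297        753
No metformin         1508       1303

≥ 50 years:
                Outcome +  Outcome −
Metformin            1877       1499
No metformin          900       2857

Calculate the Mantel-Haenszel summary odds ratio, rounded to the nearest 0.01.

3.30

OR_MH = Σ(aᵢdᵢ/nᵢ) / Σ(bᵢcᵢ/nᵢ), where nᵢ is the stratum total.
Stratum 1 (< 50 years): n = 5861; a·d/n = 2297·1303/5861 = 510.6622; b·c/n = 753·1508/5861 = 193.7424
Stratum 2 (≥ 50 years): n = 7133; a·d/n = 1877·2857/7133 = 751.7999; b·c/n = 1499·900/7133 = 189.1350
OR_MH = (510.6622 + 751.7999) / (193.7424 + 189.1350) = 1262.4621 / 382.8774 = 3.29730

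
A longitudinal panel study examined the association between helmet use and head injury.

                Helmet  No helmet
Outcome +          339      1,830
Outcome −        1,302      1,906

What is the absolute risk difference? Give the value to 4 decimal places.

Reading the table with exposure as columns: a = 339 (Helmet, case), b = 1302 (Helmet, non-case), c = 1830 (No helmet, case), d = 1906.
Risk in exposed = 339/1641 = 0.206581; risk in unexposed = 1830/3736 = 0.489829.
Risk difference = 0.206581 − 0.489829 = -0.283247

-0.2832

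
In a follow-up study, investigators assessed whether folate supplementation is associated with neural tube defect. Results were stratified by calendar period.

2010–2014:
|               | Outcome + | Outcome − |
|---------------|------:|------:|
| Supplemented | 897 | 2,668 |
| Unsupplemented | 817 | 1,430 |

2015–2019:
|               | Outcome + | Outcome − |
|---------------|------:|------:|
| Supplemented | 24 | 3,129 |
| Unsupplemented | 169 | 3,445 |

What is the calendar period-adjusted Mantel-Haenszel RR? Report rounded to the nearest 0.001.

RR_MH = Σ(aᵢ·n₀ᵢ/nᵢ) / Σ(cᵢ·n₁ᵢ/nᵢ), with n₁ᵢ = aᵢ+bᵢ (exposed), n₀ᵢ = cᵢ+dᵢ (unexposed), nᵢ = n₁ᵢ+n₀ᵢ.
Stratum 1 (2010–2014): n₁ = 3565, n₀ = 2247, n = 5812; a·n₀/n = 897·2247/5812 = 346.7927; c·n₁/n = 817·3565/5812 = 501.1364
Stratum 2 (2015–2019): n₁ = 3153, n₀ = 3614, n = 6767; a·n₀/n = 24·3614/6767 = 12.8175; c·n₁/n = 169·3153/6767 = 78.7435
RR_MH = (346.7927 + 12.8175) / (501.1364 + 78.7435) = 359.6102 / 579.8799 = 0.62015

0.620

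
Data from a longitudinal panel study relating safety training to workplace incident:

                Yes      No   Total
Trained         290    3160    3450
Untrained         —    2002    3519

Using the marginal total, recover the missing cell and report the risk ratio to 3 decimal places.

The missing cell is in the unexposed row: 3519 − 2002 = 1517.
So a = 290, b = 3160, c = 1517, d = 2002.
RR = [a/(a+b)] / [c/(c+d)] = (290/3450) / (1517/3519) = 0.08406/0.43109 = 0.19499

0.195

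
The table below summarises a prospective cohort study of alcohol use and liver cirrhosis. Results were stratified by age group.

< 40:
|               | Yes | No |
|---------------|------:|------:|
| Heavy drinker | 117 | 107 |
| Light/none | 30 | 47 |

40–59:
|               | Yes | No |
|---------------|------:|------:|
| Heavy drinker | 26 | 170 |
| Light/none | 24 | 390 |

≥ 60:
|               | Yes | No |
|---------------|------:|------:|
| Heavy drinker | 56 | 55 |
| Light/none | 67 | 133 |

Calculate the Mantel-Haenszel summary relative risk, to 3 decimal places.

1.549

RR_MH = Σ(aᵢ·n₀ᵢ/nᵢ) / Σ(cᵢ·n₁ᵢ/nᵢ), with n₁ᵢ = aᵢ+bᵢ (exposed), n₀ᵢ = cᵢ+dᵢ (unexposed), nᵢ = n₁ᵢ+n₀ᵢ.
Stratum 1 (< 40): n₁ = 224, n₀ = 77, n = 301; a·n₀/n = 117·77/301 = 29.9302; c·n₁/n = 30·224/301 = 22.3256
Stratum 2 (40–59): n₁ = 196, n₀ = 414, n = 610; a·n₀/n = 26·414/610 = 17.6459; c·n₁/n = 24·196/610 = 7.7115
Stratum 3 (≥ 60): n₁ = 111, n₀ = 200, n = 311; a·n₀/n = 56·200/311 = 36.0129; c·n₁/n = 67·111/311 = 23.9132
RR_MH = (29.9302 + 17.6459 + 36.0129) / (22.3256 + 7.7115 + 23.9132) = 83.5890 / 53.9502 = 1.54937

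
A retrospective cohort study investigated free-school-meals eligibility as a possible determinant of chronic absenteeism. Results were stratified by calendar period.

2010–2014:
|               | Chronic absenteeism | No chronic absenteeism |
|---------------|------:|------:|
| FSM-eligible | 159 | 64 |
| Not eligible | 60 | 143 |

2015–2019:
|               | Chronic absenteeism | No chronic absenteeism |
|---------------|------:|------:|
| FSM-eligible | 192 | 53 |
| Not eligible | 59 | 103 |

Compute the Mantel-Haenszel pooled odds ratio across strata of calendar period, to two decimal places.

OR_MH = Σ(aᵢdᵢ/nᵢ) / Σ(bᵢcᵢ/nᵢ), where nᵢ is the stratum total.
Stratum 1 (2010–2014): n = 426; a·d/n = 159·143/426 = 53.3732; b·c/n = 64·60/426 = 9.0141
Stratum 2 (2015–2019): n = 407; a·d/n = 192·103/407 = 48.5897; b·c/n = 53·59/407 = 7.6830
OR_MH = (53.3732 + 48.5897) / (9.0141 + 7.6830) = 101.9629 / 16.6971 = 6.10661

6.11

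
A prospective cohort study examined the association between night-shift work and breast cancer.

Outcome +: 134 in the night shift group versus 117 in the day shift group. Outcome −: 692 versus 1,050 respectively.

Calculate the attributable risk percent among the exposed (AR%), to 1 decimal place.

From the description: a = 134, b = 692, c = 117, d = 1050.
Risk in exposed = 134/826 = 0.16223; risk in unexposed = 117/1167 = 0.10026.
RR = 0.16223/0.10026 = 1.61812
AR% = (RR − 1)/RR × 100 = (1.61812 − 1)/1.61812 × 100 = 38.1997%

38.2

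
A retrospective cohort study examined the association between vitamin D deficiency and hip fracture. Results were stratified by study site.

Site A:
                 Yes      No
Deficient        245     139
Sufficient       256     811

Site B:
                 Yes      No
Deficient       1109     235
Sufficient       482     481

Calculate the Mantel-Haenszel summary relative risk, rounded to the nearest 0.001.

RR_MH = Σ(aᵢ·n₀ᵢ/nᵢ) / Σ(cᵢ·n₁ᵢ/nᵢ), with n₁ᵢ = aᵢ+bᵢ (exposed), n₀ᵢ = cᵢ+dᵢ (unexposed), nᵢ = n₁ᵢ+n₀ᵢ.
Stratum 1 (Site A): n₁ = 384, n₀ = 1067, n = 1451; a·n₀/n = 245·1067/1451 = 180.1620; c·n₁/n = 256·384/1451 = 67.7491
Stratum 2 (Site B): n₁ = 1344, n₀ = 963, n = 2307; a·n₀/n = 1109·963/2307 = 462.9246; c·n₁/n = 482·1344/2307 = 280.8010
RR_MH = (180.1620 + 462.9246) / (67.7491 + 280.8010) = 643.0865 / 348.5502 = 1.84503

1.845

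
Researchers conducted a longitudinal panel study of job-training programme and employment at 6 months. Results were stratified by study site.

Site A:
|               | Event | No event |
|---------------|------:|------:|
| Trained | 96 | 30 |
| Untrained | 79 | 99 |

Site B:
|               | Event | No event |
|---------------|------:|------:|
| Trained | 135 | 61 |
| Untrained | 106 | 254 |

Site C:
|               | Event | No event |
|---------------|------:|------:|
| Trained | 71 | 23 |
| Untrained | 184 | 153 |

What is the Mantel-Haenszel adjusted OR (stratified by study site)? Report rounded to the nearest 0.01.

OR_MH = Σ(aᵢdᵢ/nᵢ) / Σ(bᵢcᵢ/nᵢ), where nᵢ is the stratum total.
Stratum 1 (Site A): n = 304; a·d/n = 96·99/304 = 31.2632; b·c/n = 30·79/304 = 7.7961
Stratum 2 (Site B): n = 556; a·d/n = 135·254/556 = 61.6727; b·c/n = 61·106/556 = 11.6295
Stratum 3 (Site C): n = 431; a·d/n = 71·153/431 = 25.2042; b·c/n = 23·184/431 = 9.8190
OR_MH = (31.2632 + 61.6727 + 25.2042) / (7.7961 + 11.6295 + 9.8190) = 118.1400 / 29.2446 = 4.03972

4.04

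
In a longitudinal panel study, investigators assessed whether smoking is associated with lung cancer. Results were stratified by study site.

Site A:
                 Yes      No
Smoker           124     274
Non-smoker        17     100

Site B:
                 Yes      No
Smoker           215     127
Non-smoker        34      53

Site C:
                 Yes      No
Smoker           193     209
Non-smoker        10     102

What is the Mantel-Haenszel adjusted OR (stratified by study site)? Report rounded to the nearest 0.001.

3.838

OR_MH = Σ(aᵢdᵢ/nᵢ) / Σ(bᵢcᵢ/nᵢ), where nᵢ is the stratum total.
Stratum 1 (Site A): n = 515; a·d/n = 124·100/515 = 24.0777; b·c/n = 274·17/515 = 9.0447
Stratum 2 (Site B): n = 429; a·d/n = 215·53/429 = 26.5618; b·c/n = 127·34/429 = 10.0653
Stratum 3 (Site C): n = 514; a·d/n = 193·102/514 = 38.2996; b·c/n = 209·10/514 = 4.0661
OR_MH = (24.0777 + 26.5618 + 38.2996) / (9.0447 + 10.0653 + 4.0661) = 88.9391 / 23.1761 = 3.83754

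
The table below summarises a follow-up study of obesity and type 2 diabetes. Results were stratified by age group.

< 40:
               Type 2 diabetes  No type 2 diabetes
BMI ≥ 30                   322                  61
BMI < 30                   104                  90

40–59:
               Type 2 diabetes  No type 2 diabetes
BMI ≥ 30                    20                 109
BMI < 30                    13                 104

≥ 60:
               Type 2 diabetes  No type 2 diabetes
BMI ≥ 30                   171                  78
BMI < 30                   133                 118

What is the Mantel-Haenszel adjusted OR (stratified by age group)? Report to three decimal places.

2.641

OR_MH = Σ(aᵢdᵢ/nᵢ) / Σ(bᵢcᵢ/nᵢ), where nᵢ is the stratum total.
Stratum 1 (< 40): n = 577; a·d/n = 322·90/577 = 50.2253; b·c/n = 61·104/577 = 10.9948
Stratum 2 (40–59): n = 246; a·d/n = 20·104/246 = 8.4553; b·c/n = 109·13/246 = 5.7602
Stratum 3 (≥ 60): n = 500; a·d/n = 171·118/500 = 40.3560; b·c/n = 78·133/500 = 20.7480
OR_MH = (50.2253 + 8.4553 + 40.3560) / (10.9948 + 5.7602 + 20.7480) = 99.0366 / 37.5030 = 2.64077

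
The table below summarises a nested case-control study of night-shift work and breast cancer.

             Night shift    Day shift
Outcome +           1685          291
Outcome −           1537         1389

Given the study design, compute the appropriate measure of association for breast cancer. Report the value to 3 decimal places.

Reading the table with exposure as columns: a = 1685 (Night shift, case), b = 1537 (Night shift, non-case), c = 291 (Day shift, case), d = 1389.
This is a nested case-control study: participants were sampled on outcome status, so risks in the source population cannot be estimated directly — relative risk is not valid here. The odds ratio is the appropriate measure.
OR = (a·d)/(b·c) = (1685 × 1389) / (1537 × 291) = 2340465 / 447267 = 5.23281

5.233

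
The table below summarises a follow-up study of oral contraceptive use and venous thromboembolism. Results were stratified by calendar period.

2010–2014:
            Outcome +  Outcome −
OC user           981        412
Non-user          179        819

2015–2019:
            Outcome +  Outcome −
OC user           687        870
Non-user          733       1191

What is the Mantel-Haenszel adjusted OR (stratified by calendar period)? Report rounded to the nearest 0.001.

2.668

OR_MH = Σ(aᵢdᵢ/nᵢ) / Σ(bᵢcᵢ/nᵢ), where nᵢ is the stratum total.
Stratum 1 (2010–2014): n = 2391; a·d/n = 981·819/2391 = 336.0263; b·c/n = 412·179/2391 = 30.8440
Stratum 2 (2015–2019): n = 3481; a·d/n = 687·1191/3481 = 235.0523; b·c/n = 870·733/3481 = 183.1974
OR_MH = (336.0263 + 235.0523) / (30.8440 + 183.1974) = 571.0786 / 214.0414 = 2.66808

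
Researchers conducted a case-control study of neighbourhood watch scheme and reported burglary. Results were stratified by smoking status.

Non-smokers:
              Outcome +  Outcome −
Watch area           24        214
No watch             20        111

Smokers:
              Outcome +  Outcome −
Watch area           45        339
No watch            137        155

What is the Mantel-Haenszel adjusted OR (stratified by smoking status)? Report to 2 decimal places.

0.22

OR_MH = Σ(aᵢdᵢ/nᵢ) / Σ(bᵢcᵢ/nᵢ), where nᵢ is the stratum total.
Stratum 1 (Non-smokers): n = 369; a·d/n = 24·111/369 = 7.2195; b·c/n = 214·20/369 = 11.5989
Stratum 2 (Smokers): n = 676; a·d/n = 45·155/676 = 10.3180; b·c/n = 339·137/676 = 68.7027
OR_MH = (7.2195 + 10.3180) / (11.5989 + 68.7027) = 17.5376 / 80.3016 = 0.21840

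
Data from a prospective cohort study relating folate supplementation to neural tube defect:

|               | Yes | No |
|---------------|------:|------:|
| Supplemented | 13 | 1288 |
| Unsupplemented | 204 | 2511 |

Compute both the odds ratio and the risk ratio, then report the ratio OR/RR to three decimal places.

0.934

Cells: a = 13, b = 1288, c = 204, d = 2511.
OR = (13·2511)/(1288·204) = 32643/262752 = 0.12424
Risk in exposed = 13/1301 = 0.00999; risk in unexposed = 204/2715 = 0.07514; RR = 0.13299
OR/RR = 0.12424 / 0.13299 = 0.93420
The outcome is rare in both groups, so OR ≈ RR (ratio near 1).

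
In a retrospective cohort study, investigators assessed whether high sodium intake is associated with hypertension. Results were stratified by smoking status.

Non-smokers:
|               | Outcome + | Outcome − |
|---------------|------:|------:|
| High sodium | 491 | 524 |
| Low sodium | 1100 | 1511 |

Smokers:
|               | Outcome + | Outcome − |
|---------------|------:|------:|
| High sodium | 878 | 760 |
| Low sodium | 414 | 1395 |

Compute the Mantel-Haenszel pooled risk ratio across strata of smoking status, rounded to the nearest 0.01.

RR_MH = Σ(aᵢ·n₀ᵢ/nᵢ) / Σ(cᵢ·n₁ᵢ/nᵢ), with n₁ᵢ = aᵢ+bᵢ (exposed), n₀ᵢ = cᵢ+dᵢ (unexposed), nᵢ = n₁ᵢ+n₀ᵢ.
Stratum 1 (Non-smokers): n₁ = 1015, n₀ = 2611, n = 3626; a·n₀/n = 491·2611/3626 = 353.5579; c·n₁/n = 1100·1015/3626 = 307.9151
Stratum 2 (Smokers): n₁ = 1638, n₀ = 1809, n = 3447; a·n₀/n = 878·1809/3447 = 460.7781; c·n₁/n = 414·1638/3447 = 196.7311
RR_MH = (353.5579 + 460.7781) / (307.9151 + 196.7311) = 814.3360 / 504.6461 = 1.61368

1.61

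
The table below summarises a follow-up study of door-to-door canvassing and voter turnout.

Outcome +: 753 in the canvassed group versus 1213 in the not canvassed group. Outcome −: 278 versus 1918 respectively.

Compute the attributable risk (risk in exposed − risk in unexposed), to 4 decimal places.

0.3429

From the description: a = 753, b = 278, c = 1213, d = 1918.
Risk in exposed = 753/1031 = 0.730359; risk in unexposed = 1213/3131 = 0.387416.
Risk difference = 0.730359 − 0.387416 = 0.342943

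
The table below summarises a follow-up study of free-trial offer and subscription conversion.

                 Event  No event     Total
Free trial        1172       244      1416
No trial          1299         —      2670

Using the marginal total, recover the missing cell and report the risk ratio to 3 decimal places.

The missing cell is in the unexposed row: 2670 − 1299 = 1371.
So a = 1172, b = 244, c = 1299, d = 1371.
RR = [a/(a+b)] / [c/(c+d)] = (1172/1416) / (1299/2670) = 0.82768/0.48652 = 1.70124

1.701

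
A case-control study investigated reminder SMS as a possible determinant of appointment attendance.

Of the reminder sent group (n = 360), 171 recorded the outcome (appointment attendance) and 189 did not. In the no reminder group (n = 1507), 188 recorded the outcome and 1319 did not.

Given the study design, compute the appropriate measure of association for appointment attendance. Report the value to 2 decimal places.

6.35

From the description: a = 171, b = 189, c = 188, d = 1319.
This is a case-control study: participants were sampled on outcome status, so risks in the source population cannot be estimated directly — relative risk is not valid here. The odds ratio is the appropriate measure.
OR = (a·d)/(b·c) = (171 × 1319) / (189 × 188) = 225549 / 35532 = 6.34777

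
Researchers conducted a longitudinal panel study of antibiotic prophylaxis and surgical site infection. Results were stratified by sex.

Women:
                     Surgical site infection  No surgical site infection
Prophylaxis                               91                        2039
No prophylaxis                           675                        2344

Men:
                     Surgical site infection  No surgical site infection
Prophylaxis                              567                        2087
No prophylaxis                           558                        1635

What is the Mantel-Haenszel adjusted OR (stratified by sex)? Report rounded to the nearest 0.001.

OR_MH = Σ(aᵢdᵢ/nᵢ) / Σ(bᵢcᵢ/nᵢ), where nᵢ is the stratum total.
Stratum 1 (Women): n = 5149; a·d/n = 91·2344/5149 = 41.4263; b·c/n = 2039·675/5149 = 267.2995
Stratum 2 (Men): n = 4847; a·d/n = 567·1635/4847 = 191.2616; b·c/n = 2087·558/4847 = 240.2612
OR_MH = (41.4263 + 191.2616) / (267.2995 + 240.2612) = 232.6879 / 507.5607 = 0.45844

0.458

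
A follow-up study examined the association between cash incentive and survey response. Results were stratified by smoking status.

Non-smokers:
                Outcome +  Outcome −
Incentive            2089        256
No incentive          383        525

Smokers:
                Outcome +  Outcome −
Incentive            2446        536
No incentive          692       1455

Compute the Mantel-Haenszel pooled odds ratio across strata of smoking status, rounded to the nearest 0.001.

OR_MH = Σ(aᵢdᵢ/nᵢ) / Σ(bᵢcᵢ/nᵢ), where nᵢ is the stratum total.
Stratum 1 (Non-smokers): n = 3253; a·d/n = 2089·525/3253 = 337.1426; b·c/n = 256·383/3253 = 30.1408
Stratum 2 (Smokers): n = 5129; a·d/n = 2446·1455/5129 = 693.8838; b·c/n = 536·692/5129 = 72.3166
OR_MH = (337.1426 + 693.8838) / (30.1408 + 72.3166) = 1031.0264 / 102.4574 = 10.06297

10.063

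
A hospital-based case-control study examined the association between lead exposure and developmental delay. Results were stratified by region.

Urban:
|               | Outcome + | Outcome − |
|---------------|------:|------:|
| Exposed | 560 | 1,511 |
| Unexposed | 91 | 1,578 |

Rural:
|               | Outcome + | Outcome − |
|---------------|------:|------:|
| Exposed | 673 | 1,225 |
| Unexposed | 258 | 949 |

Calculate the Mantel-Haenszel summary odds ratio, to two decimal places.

3.19

OR_MH = Σ(aᵢdᵢ/nᵢ) / Σ(bᵢcᵢ/nᵢ), where nᵢ is the stratum total.
Stratum 1 (Urban): n = 3740; a·d/n = 560·1578/3740 = 236.2781; b·c/n = 1511·91/3740 = 36.7650
Stratum 2 (Rural): n = 3105; a·d/n = 673·949/3105 = 205.6931; b·c/n = 1225·258/3105 = 101.7874
OR_MH = (236.2781 + 205.6931) / (36.7650 + 101.7874) = 441.9712 / 138.5524 = 3.18992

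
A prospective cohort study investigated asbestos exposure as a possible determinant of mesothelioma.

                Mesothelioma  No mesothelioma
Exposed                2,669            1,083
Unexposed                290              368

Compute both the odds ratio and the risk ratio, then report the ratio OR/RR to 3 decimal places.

1.938

Cells: a = 2669, b = 1083, c = 290, d = 368.
OR = (2669·368)/(1083·290) = 982192/314070 = 3.12730
Risk in exposed = 2669/3752 = 0.71135; risk in unexposed = 290/658 = 0.44073; RR = 1.61404
OR/RR = 3.12730 / 1.61404 = 1.93757
The outcome is not rare, so the OR lies further from 1 than the RR.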